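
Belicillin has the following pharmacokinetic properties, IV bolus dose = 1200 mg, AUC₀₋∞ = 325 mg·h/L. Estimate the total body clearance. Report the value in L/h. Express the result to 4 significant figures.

CL = Dose / AUC = 1200 / 325 = 3.692 L/h

3.692 L/h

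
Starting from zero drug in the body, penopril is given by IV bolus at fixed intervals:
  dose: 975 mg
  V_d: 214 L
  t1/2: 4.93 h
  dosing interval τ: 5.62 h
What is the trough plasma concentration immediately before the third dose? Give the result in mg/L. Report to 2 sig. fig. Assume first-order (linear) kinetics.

3.0 mg/L

C₀ per dose = Dose / Vd = 975 / 214 = 4.556 mg/L
k = ln2 / t½ = 0.693147 / 4.93 = 0.1406 h⁻¹
Fraction remaining after one interval: r = e^(−kτ) = e^(−0.1406 × 5.62) = 0.4538
Before dose 3, 2 doses have been given (aged 1τ, 2τ).
C_trough = C₀ × (r + r²) = 4.556 × (0.4538 + 0.2059) = 3.006 mg/L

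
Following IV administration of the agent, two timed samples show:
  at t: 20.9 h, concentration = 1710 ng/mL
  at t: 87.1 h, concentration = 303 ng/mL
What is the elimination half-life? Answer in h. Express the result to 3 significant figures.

26.5 h

k = ln(C₁/C₂) / (t₂ − t₁) = ln(1710/303) / (87.1 − 20.9)
  = 1.731 / 66.20 = 0.02615 h⁻¹
t½ = ln2 / k = 0.693147 / 0.02615 = 26.51 h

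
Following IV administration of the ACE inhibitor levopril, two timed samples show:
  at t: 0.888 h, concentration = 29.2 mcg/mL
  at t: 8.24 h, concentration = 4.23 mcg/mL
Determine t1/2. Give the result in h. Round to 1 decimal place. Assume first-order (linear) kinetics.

2.6 h

k = ln(C₁/C₂) / (t₂ − t₁) = ln(29.2/4.23) / (8.24 − 0.888)
  = 1.932 / 7.352 = 0.2628 h⁻¹
t½ = ln2 / k = 0.693147 / 0.2628 = 2.638 h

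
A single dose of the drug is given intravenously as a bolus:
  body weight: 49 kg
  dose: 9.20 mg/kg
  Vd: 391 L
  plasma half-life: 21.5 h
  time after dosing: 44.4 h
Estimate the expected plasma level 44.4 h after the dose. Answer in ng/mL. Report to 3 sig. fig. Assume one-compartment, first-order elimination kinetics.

Total dose = 9.20 × 49 = 450.8 mg
C₀ = Dose / Vd = 450.8 / 391 = 1.153 mg/L
k = ln2 / t½ = 0.693147 / 21.5 = 0.03224 h⁻¹
C = C₀ · e^(−k·t) = 1.153 × e^(−0.03224 × 44.4)
  = 1.153 × 0.2390 = 0.2756 mg/L
Convert: 0.2756 mg/L × 1000 = 275.6 ng/mL

276 ng/mL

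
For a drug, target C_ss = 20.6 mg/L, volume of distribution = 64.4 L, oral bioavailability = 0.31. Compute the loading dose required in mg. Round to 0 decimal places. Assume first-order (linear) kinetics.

4279 mg

LD = Css × Vd / F = 20.6 × 64.4 / 0.31 = 4279 mg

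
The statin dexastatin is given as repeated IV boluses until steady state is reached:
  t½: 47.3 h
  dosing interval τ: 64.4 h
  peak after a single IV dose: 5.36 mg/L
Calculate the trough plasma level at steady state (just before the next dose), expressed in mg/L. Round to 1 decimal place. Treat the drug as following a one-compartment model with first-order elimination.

k = ln2 / t½ = 0.693147 / 47.3 = 0.01465 h⁻¹
e^(−kτ) = e^(−0.01465 × 64.4) = 0.3893
Accumulation ratio R = 1 / (1 − e^(−kτ)) = 1 / (1 − 0.3893) = 1.637
Steady-state trough = C₀ × R × e^(−kτ) = 5.36 × 1.637 × 0.3893 = 3.416 mg/L

3.4 mg/L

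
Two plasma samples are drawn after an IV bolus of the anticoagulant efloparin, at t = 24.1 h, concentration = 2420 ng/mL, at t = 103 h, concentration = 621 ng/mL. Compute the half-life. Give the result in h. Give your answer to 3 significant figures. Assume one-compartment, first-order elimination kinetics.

40.2 h

k = ln(C₁/C₂) / (t₂ − t₁) = ln(2420/621) / (103 − 24.1)
  = 1.360 / 78.90 = 0.01724 h⁻¹
t½ = ln2 / k = 0.693147 / 0.01724 = 40.21 h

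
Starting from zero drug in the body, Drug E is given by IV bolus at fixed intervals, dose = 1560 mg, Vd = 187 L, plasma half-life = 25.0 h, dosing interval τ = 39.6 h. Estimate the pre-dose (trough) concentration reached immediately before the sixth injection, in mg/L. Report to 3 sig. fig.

4.16 mg/L

C₀ per dose = Dose / Vd = 1560 / 187 = 8.342 mg/L
k = ln2 / t½ = 0.693147 / 25.0 = 0.02773 h⁻¹
Fraction remaining after one interval: r = e^(−kτ) = e^(−0.02773 × 39.6) = 0.3335
Before dose 6, 5 doses have been given (aged 1τ, 2τ, 3τ, 4τ, 5τ).
C_trough = C₀ × (r + r² + … + r^5) = C₀ × r(1−r^5)/(1−r)
        = 8.342 × 0.3335 × (1 − 0.004126) / (1 − 0.3335) = 4.157 mg/L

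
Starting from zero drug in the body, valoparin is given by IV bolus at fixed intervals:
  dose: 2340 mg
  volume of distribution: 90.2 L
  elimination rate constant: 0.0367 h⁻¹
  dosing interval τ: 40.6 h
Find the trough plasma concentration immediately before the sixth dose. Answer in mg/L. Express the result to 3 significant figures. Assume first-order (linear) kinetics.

C₀ per dose = Dose / Vd = 2340 / 90.2 = 25.94 mg/L
Fraction remaining after one interval: r = e^(−kτ) = e^(−0.03670 × 40.6) = 0.2254
Before dose 6, 5 doses have been given (aged 1τ, 2τ, 3τ, 4τ, 5τ).
C_trough = C₀ × (r + r² + … + r^5) = C₀ × r(1−r^5)/(1−r)
        = 25.94 × 0.2254 × (1 − 0.0005818) / (1 − 0.2254) = 7.544 mg/L

7.54 mg/L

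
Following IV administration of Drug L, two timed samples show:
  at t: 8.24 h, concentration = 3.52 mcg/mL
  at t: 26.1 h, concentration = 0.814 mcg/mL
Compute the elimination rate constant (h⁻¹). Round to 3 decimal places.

k = ln(C₁/C₂) / (t₂ − t₁) = ln(3.52/0.814) / (26.1 − 8.24)
  = 1.464 / 17.86 = 0.08197 h⁻¹

0.082 h⁻¹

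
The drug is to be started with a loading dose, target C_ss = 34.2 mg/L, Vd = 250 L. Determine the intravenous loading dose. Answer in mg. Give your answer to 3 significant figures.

8550 mg

LD = Css × Vd = 34.2 × 250 = 8550 mg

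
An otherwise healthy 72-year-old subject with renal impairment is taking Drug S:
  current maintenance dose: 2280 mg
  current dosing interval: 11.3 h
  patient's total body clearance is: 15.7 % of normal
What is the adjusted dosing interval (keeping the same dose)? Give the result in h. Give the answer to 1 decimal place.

To keep the same average steady-state level, dosing rate must scale with clearance.
CL ratio = 15.7 / 100 = 0.1570
New interval (same dose) = 11.3 / 0.1570 = 71.97 h

72.0 h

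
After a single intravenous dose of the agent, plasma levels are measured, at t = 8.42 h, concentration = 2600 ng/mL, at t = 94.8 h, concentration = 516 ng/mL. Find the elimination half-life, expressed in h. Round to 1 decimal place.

k = ln(C₁/C₂) / (t₂ − t₁) = ln(2600/516) / (94.8 − 8.42)
  = 1.617 / 86.38 = 0.01872 h⁻¹
t½ = ln2 / k = 0.693147 / 0.01872 = 37.03 h

37.0 h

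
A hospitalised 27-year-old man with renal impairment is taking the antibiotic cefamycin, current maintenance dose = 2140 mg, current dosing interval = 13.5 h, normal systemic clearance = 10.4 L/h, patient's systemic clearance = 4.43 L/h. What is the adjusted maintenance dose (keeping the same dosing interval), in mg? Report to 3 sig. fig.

To keep the same average steady-state level, dosing rate must scale with clearance.
CL ratio = 4.43 / 10.4 = 0.4260
New dose (same interval) = 2140 × 0.4260 = 911.6 mg

912 mg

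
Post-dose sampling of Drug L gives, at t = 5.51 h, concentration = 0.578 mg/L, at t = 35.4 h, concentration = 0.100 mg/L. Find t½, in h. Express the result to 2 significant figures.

12 h

k = ln(C₁/C₂) / (t₂ − t₁) = ln(0.578/0.100) / (35.4 − 5.51)
  = 1.754 / 29.89 = 0.05868 h⁻¹
t½ = ln2 / k = 0.693147 / 0.05868 = 11.81 h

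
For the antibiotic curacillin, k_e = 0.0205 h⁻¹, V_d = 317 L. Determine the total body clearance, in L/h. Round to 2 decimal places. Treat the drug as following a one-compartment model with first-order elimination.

6.50 L/h

CL = k × Vd = 0.0205 × 317 = 6.499 L/h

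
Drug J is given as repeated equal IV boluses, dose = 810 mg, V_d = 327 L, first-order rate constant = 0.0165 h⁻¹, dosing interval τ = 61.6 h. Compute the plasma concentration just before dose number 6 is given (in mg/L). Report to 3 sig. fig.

C₀ per dose = Dose / Vd = 810 / 327 = 2.477 mg/L
Fraction remaining after one interval: r = e^(−kτ) = e^(−0.01650 × 61.6) = 0.3619
Before dose 6, 5 doses have been given (aged 1τ, 2τ, 3τ, 4τ, 5τ).
C_trough = C₀ × (r + r² + … + r^5) = C₀ × r(1−r^5)/(1−r)
        = 2.477 × 0.3619 × (1 − 0.006208) / (1 − 0.3619) = 1.396 mg/L

1.40 mg/L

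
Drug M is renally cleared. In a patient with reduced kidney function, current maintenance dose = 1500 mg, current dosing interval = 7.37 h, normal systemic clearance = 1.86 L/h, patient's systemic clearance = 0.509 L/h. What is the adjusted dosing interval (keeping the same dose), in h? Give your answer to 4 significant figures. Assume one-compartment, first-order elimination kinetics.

To keep the same average steady-state level, dosing rate must scale with clearance.
CL ratio = 0.509 / 1.86 = 0.2737
New interval (same dose) = 7.37 / 0.2737 = 26.93 h

26.93 h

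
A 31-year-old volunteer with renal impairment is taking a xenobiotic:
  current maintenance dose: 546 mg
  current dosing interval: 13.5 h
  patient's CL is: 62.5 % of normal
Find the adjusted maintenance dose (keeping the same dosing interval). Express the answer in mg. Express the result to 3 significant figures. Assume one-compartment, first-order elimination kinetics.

To keep the same average steady-state level, dosing rate must scale with clearance.
CL ratio = 62.5 / 100 = 0.6250
New dose (same interval) = 546 × 0.6250 = 341.3 mg

341 mg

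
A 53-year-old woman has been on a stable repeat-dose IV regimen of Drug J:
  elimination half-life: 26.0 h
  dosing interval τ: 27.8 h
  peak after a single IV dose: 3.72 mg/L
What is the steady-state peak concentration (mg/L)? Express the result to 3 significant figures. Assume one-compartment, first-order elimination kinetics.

7.11 mg/L

k = ln2 / t½ = 0.693147 / 26.0 = 0.02666 h⁻¹
e^(−kτ) = e^(−0.02666 × 27.8) = 0.4766
Accumulation ratio R = 1 / (1 − e^(−kτ)) = 1 / (1 − 0.4766) = 1.911
Steady-state peak = C₀ × R = 3.72 × 1.911 = 7.109 mg/L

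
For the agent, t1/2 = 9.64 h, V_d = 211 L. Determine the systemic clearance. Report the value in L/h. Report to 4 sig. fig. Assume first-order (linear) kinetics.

15.17 L/h

k = ln2 / t½ = 0.693147 / 9.64 = 0.07190 h⁻¹
CL = k × Vd = 0.07190 × 211 = 15.17 L/h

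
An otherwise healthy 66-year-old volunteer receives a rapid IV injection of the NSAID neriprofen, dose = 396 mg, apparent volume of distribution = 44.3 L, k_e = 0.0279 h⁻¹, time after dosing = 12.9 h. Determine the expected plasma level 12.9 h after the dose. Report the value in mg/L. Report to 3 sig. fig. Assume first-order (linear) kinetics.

C₀ = Dose / Vd = 396.0 / 44.3 = 8.939 mg/L
C = C₀ · e^(−k·t) = 8.939 × e^(−0.02790 × 12.9)
  = 8.939 × 0.6977 = 6.237 mg/L

6.24 mg/L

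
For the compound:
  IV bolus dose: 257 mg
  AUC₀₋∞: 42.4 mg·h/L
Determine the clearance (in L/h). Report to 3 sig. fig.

6.06 L/h

CL = Dose / AUC = 257 / 42.4 = 6.061 L/h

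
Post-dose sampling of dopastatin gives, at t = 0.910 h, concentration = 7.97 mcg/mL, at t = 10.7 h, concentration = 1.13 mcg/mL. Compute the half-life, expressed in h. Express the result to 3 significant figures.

k = ln(C₁/C₂) / (t₂ − t₁) = ln(7.97/1.13) / (10.7 − 0.910)
  = 1.953 / 9.790 = 0.1995 h⁻¹
t½ = ln2 / k = 0.693147 / 0.1995 = 3.474 h

3.47 h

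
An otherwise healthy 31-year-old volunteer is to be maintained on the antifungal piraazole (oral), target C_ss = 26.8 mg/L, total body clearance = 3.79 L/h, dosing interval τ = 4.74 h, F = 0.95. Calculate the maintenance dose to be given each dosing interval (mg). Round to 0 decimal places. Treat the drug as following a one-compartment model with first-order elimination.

At steady state, F × (Dose/τ) = Css × CL.
Dose = Css × CL × τ / F = 26.8 × 3.790 × 4.74 / 0.95 = 506.8 mg

507 mg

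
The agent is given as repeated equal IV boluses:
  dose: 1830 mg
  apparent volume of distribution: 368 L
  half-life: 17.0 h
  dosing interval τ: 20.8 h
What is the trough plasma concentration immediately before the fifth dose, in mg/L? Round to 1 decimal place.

3.6 mg/L

C₀ per dose = Dose / Vd = 1830 / 368 = 4.973 mg/L
k = ln2 / t½ = 0.693147 / 17.0 = 0.04077 h⁻¹
Fraction remaining after one interval: r = e^(−kτ) = e^(−0.04077 × 20.8) = 0.4283
Before dose 5, 4 doses have been given (aged 1τ, 2τ, 3τ, 4τ).
C_trough = C₀ × (r + r² + … + r^4) = C₀ × r(1−r^4)/(1−r)
        = 4.973 × 0.4283 × (1 − 0.03365) / (1 − 0.4283) = 3.600 mg/L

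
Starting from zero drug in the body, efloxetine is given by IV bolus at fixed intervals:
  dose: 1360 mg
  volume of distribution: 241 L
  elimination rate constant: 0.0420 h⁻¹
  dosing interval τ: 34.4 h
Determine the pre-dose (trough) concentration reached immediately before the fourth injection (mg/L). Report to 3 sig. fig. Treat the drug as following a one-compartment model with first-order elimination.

1.72 mg/L

C₀ per dose = Dose / Vd = 1360 / 241 = 5.643 mg/L
Fraction remaining after one interval: r = e^(−kτ) = e^(−0.04200 × 34.4) = 0.2358
Before dose 4, 3 doses have been given (aged 1τ, 2τ, 3τ).
C_trough = C₀ × (r + r² + … + r^3) = C₀ × r(1−r^3)/(1−r)
        = 5.643 × 0.2358 × (1 − 0.01311) / (1 − 0.2358) = 1.718 mg/L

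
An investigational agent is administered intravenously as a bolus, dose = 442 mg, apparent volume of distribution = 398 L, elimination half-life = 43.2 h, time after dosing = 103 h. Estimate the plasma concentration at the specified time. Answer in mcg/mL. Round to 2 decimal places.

0.21 mcg/mL

C₀ = Dose / Vd = 442.0 / 398 = 1.111 mg/L
k = ln2 / t½ = 0.693147 / 43.2 = 0.01605 h⁻¹
C = C₀ · e^(−k·t) = 1.111 × e^(−0.01605 × 103)
  = 1.111 × 0.1914 = 0.2126 mg/L
(0.2126 mg/L = 0.2126 mcg/mL)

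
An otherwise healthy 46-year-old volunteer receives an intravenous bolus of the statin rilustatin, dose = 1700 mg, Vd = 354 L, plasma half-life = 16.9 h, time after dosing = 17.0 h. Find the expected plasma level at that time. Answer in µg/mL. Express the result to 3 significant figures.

C₀ = Dose / Vd = 1700 / 354 = 4.802 mg/L
k = ln2 / t½ = 0.693147 / 16.9 = 0.04101 h⁻¹
C = C₀ · e^(−k·t) = 4.802 × e^(−0.04101 × 17.0)
  = 4.802 × 0.4980 = 2.391 mg/L
(2.391 mg/L = 2.391 µg/mL)

2.39 µg/mL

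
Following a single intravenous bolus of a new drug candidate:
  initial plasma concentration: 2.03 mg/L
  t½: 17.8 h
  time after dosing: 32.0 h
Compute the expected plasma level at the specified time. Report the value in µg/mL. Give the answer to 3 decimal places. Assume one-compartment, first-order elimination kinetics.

k = ln2 / t½ = 0.693147 / 17.8 = 0.03894 h⁻¹
C = C₀ · e^(−k·t) = 2.030 × e^(−0.03894 × 32.0)
  = 2.030 × 0.2876 = 0.5838 mg/L
(0.5838 mg/L = 0.5838 µg/mL)

0.584 µg/mL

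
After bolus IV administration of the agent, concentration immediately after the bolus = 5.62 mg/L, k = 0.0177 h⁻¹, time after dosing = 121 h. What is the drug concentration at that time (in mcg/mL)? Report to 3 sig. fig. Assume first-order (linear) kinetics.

C = C₀ · e^(−k·t) = 5.620 × e^(−0.01770 × 121)
  = 5.620 × 0.1175 = 0.6604 mg/L
(0.6604 mg/L = 0.6604 mcg/mL)

0.660 mcg/mL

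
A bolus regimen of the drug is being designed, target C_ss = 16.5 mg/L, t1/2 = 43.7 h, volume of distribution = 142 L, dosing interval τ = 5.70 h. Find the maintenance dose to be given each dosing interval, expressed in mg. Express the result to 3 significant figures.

212 mg

k = ln2 / t½ = 0.693147 / 43.7 = 0.01586 h⁻¹
CL = k × Vd = 0.01586 × 142 = 2.252 L/h
At steady state, Dose/τ = Css × CL.
Dose = Css × CL × τ = 16.5 × 2.252 × 5.70 = 211.8 mg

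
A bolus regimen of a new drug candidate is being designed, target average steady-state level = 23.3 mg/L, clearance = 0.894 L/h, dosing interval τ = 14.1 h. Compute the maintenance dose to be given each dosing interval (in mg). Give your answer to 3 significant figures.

294 mg

At steady state, Dose/τ = Css × CL.
Dose = Css × CL × τ = 23.3 × 0.8940 × 14.1 = 293.7 mg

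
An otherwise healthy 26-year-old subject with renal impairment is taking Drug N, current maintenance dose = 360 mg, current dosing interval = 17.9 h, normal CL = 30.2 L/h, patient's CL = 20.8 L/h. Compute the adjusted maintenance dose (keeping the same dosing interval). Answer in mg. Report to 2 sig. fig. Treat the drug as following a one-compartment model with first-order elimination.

To keep the same average steady-state level, dosing rate must scale with clearance.
CL ratio = 20.8 / 30.2 = 0.6887
New dose (same interval) = 360 × 0.6887 = 247.9 mg

250 mg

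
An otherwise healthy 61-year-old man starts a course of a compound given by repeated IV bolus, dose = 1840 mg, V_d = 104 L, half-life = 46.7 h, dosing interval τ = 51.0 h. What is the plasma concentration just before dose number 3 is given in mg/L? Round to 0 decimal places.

C₀ per dose = Dose / Vd = 1840 / 104 = 17.69 mg/L
k = ln2 / t½ = 0.693147 / 46.7 = 0.01484 h⁻¹
Fraction remaining after one interval: r = e^(−kτ) = e^(−0.01484 × 51.0) = 0.4691
Before dose 3, 2 doses have been given (aged 1τ, 2τ).
C_trough = C₀ × (r + r²) = 17.69 × (0.4691 + 0.2201) = 12.19 mg/L

12 mg/L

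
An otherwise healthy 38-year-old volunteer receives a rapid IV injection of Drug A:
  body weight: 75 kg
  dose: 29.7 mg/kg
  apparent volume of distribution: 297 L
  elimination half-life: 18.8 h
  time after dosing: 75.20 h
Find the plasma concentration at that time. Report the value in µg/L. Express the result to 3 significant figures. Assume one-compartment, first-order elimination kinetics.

Total dose = 29.7 × 75 = 2228 mg
C₀ = Dose / Vd = 2228 / 297 = 7.502 mg/L
k = ln2 / t½ = 0.693147 / 18.8 = 0.03687 h⁻¹
t / t½ = 75.20 / 18.8 = 4 half-lives
C = C₀ × (1/2)^4 = 7.502 × 0.06250 = 0.4689 mg/L
Convert: 0.4689 mg/L × 1000 = 468.9 µg/L

469 µg/L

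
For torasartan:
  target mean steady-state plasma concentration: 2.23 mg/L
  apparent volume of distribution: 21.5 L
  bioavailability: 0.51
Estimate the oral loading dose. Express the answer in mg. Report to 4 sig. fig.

LD = Css × Vd / F = 2.23 × 21.5 / 0.51 = 94.01 mg

94.01 mg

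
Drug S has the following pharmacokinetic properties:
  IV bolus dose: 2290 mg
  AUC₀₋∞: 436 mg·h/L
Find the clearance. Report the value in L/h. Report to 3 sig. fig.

CL = Dose / AUC = 2290 / 436 = 5.252 L/h

5.25 L/h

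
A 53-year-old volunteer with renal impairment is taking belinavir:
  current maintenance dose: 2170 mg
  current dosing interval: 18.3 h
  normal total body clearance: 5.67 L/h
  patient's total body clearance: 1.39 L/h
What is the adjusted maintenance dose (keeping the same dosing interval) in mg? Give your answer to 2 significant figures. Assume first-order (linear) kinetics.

To keep the same average steady-state level, dosing rate must scale with clearance.
CL ratio = 1.39 / 5.67 = 0.2451
New dose (same interval) = 2170 × 0.2451 = 531.9 mg

530 mg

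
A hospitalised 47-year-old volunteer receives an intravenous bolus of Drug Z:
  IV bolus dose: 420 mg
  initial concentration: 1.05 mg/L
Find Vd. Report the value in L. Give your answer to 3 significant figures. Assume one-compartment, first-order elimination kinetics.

Vd = Dose / C₀ = 420.0 / 1.05 = 400.0 L

400 L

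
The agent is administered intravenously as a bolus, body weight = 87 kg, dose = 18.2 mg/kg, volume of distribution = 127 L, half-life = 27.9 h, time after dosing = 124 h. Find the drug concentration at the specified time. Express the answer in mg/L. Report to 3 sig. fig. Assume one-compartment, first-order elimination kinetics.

Total dose = 18.2 × 87 = 1583 mg
C₀ = Dose / Vd = 1583 / 127 = 12.46 mg/L
k = ln2 / t½ = 0.693147 / 27.9 = 0.02484 h⁻¹
C = C₀ · e^(−k·t) = 12.46 × e^(−0.02484 × 124)
  = 12.46 × 0.04595 = 0.5725 mg/L

0.573 mg/L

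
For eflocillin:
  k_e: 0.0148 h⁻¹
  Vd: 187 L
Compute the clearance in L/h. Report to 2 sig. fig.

CL = k × Vd = 0.0148 × 187 = 2.768 L/h

2.8 L/h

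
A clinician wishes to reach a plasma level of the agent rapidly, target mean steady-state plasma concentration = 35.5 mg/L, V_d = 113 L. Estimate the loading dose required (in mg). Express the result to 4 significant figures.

LD = Css × Vd = 35.5 × 113 = 4012 mg

4012 mg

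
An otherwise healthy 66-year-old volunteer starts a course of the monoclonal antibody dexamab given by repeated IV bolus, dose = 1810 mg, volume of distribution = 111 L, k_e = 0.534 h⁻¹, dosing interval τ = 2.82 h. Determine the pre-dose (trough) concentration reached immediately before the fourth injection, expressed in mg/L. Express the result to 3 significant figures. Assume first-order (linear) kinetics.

C₀ per dose = Dose / Vd = 1810 / 111 = 16.31 mg/L
Fraction remaining after one interval: r = e^(−kτ) = e^(−0.5340 × 2.82) = 0.2218
Before dose 4, 3 doses have been given (aged 1τ, 2τ, 3τ).
C_trough = C₀ × (r + r² + … + r^3) = C₀ × r(1−r^3)/(1−r)
        = 16.31 × 0.2218 × (1 − 0.01091) / (1 − 0.2218) = 4.598 mg/L

4.60 mg/L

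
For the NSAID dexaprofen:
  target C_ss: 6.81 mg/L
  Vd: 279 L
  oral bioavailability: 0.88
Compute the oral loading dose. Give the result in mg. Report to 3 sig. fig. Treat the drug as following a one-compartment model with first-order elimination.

2160 mg

LD = Css × Vd / F = 6.81 × 279 / 0.88 = 2159 mg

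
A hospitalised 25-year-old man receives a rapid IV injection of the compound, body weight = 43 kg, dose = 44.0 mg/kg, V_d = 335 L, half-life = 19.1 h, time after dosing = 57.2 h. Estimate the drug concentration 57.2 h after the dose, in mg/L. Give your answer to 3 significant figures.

Total dose = 44.0 × 43 = 1892 mg
C₀ = Dose / Vd = 1892 / 335 = 5.648 mg/L
k = ln2 / t½ = 0.693147 / 19.1 = 0.03629 h⁻¹
C = C₀ · e^(−k·t) = 5.648 × e^(−0.03629 × 57.2)
  = 5.648 × 0.1255 = 0.7088 mg/L

0.709 mg/L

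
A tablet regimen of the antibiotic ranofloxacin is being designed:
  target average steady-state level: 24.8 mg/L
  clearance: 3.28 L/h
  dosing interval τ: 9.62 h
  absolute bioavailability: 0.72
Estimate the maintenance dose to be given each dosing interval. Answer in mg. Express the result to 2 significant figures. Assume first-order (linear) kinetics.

At steady state, F × (Dose/τ) = Css × CL.
Dose = Css × CL × τ / F = 24.8 × 3.280 × 9.62 / 0.72 = 1087 mg

1100 mg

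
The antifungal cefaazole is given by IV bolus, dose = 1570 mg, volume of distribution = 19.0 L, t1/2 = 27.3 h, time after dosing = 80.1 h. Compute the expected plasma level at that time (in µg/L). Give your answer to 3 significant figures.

C₀ = Dose / Vd = 1570 / 19.0 = 82.63 mg/L
k = ln2 / t½ = 0.693147 / 27.3 = 0.02539 h⁻¹
C = C₀ · e^(−k·t) = 82.63 × e^(−0.02539 × 80.1)
  = 82.63 × 0.1308 = 10.81 mg/L
Convert: 10.81 mg/L × 1000 = 10810 µg/L

10800 µg/L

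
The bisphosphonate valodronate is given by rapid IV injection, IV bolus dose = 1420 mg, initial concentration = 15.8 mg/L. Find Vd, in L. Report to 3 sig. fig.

Vd = Dose / C₀ = 1420 / 15.8 = 89.87 L

89.9 L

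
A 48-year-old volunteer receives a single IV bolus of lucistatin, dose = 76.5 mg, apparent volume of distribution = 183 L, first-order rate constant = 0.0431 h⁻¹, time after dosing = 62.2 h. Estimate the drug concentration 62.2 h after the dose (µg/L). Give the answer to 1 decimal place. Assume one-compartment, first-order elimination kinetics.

C₀ = Dose / Vd = 76.50 / 183 = 0.4180 mg/L
C = C₀ · e^(−k·t) = 0.4180 × e^(−0.04310 × 62.2)
  = 0.4180 × 0.06851 = 0.02864 mg/L
Convert: 0.02864 mg/L × 1000 = 28.64 µg/L

28.6 µg/L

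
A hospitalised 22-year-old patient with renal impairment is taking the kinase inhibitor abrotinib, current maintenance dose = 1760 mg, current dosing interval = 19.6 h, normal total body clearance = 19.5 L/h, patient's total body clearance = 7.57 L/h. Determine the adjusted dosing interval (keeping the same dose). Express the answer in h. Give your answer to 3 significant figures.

50.5 h

To keep the same average steady-state level, dosing rate must scale with clearance.
CL ratio = 7.57 / 19.5 = 0.3882
New interval (same dose) = 19.6 / 0.3882 = 50.49 h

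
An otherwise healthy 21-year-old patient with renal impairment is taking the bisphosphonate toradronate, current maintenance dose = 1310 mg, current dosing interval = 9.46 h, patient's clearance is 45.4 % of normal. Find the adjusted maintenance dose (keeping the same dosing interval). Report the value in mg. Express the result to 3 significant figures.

To keep the same average steady-state level, dosing rate must scale with clearance.
CL ratio = 45.4 / 100 = 0.4540
New dose (same interval) = 1310 × 0.4540 = 594.7 mg

595 mg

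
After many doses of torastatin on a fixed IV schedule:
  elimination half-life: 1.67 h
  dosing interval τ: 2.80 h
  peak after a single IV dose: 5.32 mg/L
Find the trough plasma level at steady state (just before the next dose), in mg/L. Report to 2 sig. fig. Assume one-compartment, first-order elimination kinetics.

2.4 mg/L

k = ln2 / t½ = 0.693147 / 1.67 = 0.4151 h⁻¹
e^(−kτ) = e^(−0.4151 × 2.80) = 0.3128
Accumulation ratio R = 1 / (1 − e^(−kτ)) = 1 / (1 − 0.3128) = 1.455
Steady-state trough = C₀ × R × e^(−kτ) = 5.32 × 1.455 × 0.3128 = 2.421 mg/L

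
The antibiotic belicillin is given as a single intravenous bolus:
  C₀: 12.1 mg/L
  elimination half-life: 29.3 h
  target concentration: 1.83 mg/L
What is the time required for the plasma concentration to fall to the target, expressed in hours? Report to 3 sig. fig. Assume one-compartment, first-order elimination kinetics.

k = ln2 / t½ = 0.693147 / 29.3 = 0.02366 h⁻¹
t = ln(C₀ / C) / k = ln(12.10 / 1.83) / 0.02366
  = ln(6.612) / 0.02366 = 1.889 / 0.02366 = 79.84 h

79.8 h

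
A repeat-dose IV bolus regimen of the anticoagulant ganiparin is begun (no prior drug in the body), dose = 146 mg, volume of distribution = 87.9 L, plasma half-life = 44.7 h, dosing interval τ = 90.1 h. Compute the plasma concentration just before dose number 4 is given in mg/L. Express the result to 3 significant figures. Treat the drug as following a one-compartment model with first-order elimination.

C₀ per dose = Dose / Vd = 146 / 87.9 = 1.661 mg/L
k = ln2 / t½ = 0.693147 / 44.7 = 0.01551 h⁻¹
Fraction remaining after one interval: r = e^(−kτ) = e^(−0.01551 × 90.1) = 0.2472
Before dose 4, 3 doses have been given (aged 1τ, 2τ, 3τ).
C_trough = C₀ × (r + r² + … + r^3) = C₀ × r(1−r^3)/(1−r)
        = 1.661 × 0.2472 × (1 − 0.01511) / (1 − 0.2472) = 0.5372 mg/L

0.537 mg/L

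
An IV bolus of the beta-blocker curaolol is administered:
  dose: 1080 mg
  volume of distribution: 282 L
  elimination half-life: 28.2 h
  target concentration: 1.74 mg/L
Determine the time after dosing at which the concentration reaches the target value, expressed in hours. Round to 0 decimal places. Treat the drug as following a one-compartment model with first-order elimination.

C₀ = Dose / Vd = 1080 / 282 = 3.830 mg/L
k = ln2 / t½ = 0.693147 / 28.2 = 0.02458 h⁻¹
t = ln(C₀ / C) / k = ln(3.830 / 1.74) / 0.02458
  = ln(2.201) / 0.02458 = 0.7889 / 0.02458 = 32.10 h

32 h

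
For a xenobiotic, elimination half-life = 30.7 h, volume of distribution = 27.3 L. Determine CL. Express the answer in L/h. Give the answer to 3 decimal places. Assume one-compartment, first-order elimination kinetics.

0.616 L/h

k = ln2 / t½ = 0.693147 / 30.7 = 0.02258 h⁻¹
CL = k × Vd = 0.02258 × 27.3 = 0.6164 L/h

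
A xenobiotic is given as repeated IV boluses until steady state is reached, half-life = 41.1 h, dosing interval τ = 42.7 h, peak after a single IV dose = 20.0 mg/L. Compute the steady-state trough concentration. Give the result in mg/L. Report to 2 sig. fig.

19 mg/L

k = ln2 / t½ = 0.693147 / 41.1 = 0.01686 h⁻¹
e^(−kτ) = e^(−0.01686 × 42.7) = 0.4868
Accumulation ratio R = 1 / (1 − e^(−kτ)) = 1 / (1 − 0.4868) = 1.949
Steady-state trough = C₀ × R × e^(−kτ) = 20.0 × 1.949 × 0.4868 = 18.98 mg/L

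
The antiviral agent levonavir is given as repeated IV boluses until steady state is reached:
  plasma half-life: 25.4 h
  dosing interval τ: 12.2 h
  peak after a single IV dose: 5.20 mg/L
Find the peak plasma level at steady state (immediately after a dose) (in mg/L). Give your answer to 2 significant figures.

18 mg/L

k = ln2 / t½ = 0.693147 / 25.4 = 0.02729 h⁻¹
e^(−kτ) = e^(−0.02729 × 12.2) = 0.7168
Accumulation ratio R = 1 / (1 − e^(−kτ)) = 1 / (1 − 0.7168) = 3.531
Steady-state peak = C₀ × R = 5.20 × 3.531 = 18.36 mg/L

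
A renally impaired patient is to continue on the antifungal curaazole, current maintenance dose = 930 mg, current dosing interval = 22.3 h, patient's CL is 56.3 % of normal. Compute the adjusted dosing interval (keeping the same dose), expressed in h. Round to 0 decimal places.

To keep the same average steady-state level, dosing rate must scale with clearance.
CL ratio = 56.3 / 100 = 0.5630
New interval (same dose) = 22.3 / 0.5630 = 39.61 h

40 h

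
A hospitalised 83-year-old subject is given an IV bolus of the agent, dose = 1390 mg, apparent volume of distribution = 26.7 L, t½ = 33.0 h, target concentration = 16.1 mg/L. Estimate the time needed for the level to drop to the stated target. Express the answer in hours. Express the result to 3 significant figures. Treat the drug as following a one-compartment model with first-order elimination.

C₀ = Dose / Vd = 1390 / 26.7 = 52.06 mg/L
k = ln2 / t½ = 0.693147 / 33.0 = 0.02100 h⁻¹
t = ln(C₀ / C) / k = ln(52.06 / 16.1) / 0.02100
  = ln(3.234) / 0.02100 = 1.174 / 0.02100 = 55.90 h

55.9 h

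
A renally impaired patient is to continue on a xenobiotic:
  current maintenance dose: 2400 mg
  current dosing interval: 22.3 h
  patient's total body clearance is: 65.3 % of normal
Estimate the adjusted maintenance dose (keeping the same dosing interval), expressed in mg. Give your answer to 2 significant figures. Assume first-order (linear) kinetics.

To keep the same average steady-state level, dosing rate must scale with clearance.
CL ratio = 65.3 / 100 = 0.6530
New dose (same interval) = 2400 × 0.6530 = 1567 mg

1600 mg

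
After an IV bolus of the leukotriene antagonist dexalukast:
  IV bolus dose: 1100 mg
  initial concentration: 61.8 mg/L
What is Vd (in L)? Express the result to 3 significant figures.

Vd = Dose / C₀ = 1100 / 61.8 = 17.80 L

17.8 L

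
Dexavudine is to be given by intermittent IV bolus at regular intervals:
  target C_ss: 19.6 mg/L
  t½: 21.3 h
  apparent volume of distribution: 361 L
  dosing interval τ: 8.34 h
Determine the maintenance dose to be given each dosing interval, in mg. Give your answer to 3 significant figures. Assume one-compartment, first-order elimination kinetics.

1920 mg

k = ln2 / t½ = 0.693147 / 21.3 = 0.03254 h⁻¹
CL = k × Vd = 0.03254 × 361 = 11.75 L/h
At steady state, Dose/τ = Css × CL.
Dose = Css × CL × τ = 19.6 × 11.75 × 8.34 = 1921 mg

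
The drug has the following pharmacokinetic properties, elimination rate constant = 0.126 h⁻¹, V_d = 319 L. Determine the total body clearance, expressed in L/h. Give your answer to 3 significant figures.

40.2 L/h

CL = k × Vd = 0.126 × 319 = 40.19 L/h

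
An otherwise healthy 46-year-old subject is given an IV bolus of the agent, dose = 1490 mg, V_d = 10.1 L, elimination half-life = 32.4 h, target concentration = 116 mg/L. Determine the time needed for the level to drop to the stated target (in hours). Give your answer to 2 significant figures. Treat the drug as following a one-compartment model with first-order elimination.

11 h

C₀ = Dose / Vd = 1490 / 10.1 = 147.5 mg/L
k = ln2 / t½ = 0.693147 / 32.4 = 0.02139 h⁻¹
t = ln(C₀ / C) / k = ln(147.5 / 116) / 0.02139
  = ln(1.272) / 0.02139 = 0.2406 / 0.02139 = 11.25 h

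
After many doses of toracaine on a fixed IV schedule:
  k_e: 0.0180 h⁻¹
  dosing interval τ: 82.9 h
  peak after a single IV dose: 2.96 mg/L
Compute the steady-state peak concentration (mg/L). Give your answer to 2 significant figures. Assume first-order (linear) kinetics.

e^(−kτ) = e^(−0.01800 × 82.9) = 0.2249
Accumulation ratio R = 1 / (1 − e^(−kτ)) = 1 / (1 − 0.2249) = 1.290
Steady-state peak = C₀ × R = 2.96 × 1.290 = 3.818 mg/L

3.8 mg/L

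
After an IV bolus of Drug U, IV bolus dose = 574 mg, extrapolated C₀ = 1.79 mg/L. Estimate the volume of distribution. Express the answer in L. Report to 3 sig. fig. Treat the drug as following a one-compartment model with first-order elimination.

321 L

Vd = Dose / C₀ = 574.0 / 1.79 = 320.7 L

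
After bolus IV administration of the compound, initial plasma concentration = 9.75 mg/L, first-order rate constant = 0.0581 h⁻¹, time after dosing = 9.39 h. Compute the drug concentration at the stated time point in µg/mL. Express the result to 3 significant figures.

C = C₀ · e^(−k·t) = 9.750 × e^(−0.05810 × 9.39)
  = 9.750 × 0.5795 = 5.650 mg/L
(5.650 mg/L = 5.650 µg/mL)

5.65 µg/mL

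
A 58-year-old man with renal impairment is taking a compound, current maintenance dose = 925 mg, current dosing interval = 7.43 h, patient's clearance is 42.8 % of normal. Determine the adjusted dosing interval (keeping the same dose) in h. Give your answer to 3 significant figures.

To keep the same average steady-state level, dosing rate must scale with clearance.
CL ratio = 42.8 / 100 = 0.4280
New interval (same dose) = 7.43 / 0.4280 = 17.36 h

17.4 h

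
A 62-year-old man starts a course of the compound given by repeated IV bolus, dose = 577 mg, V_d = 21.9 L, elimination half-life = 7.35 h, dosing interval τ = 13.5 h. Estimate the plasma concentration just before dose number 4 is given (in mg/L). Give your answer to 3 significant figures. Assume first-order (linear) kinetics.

C₀ per dose = Dose / Vd = 577 / 21.9 = 26.35 mg/L
k = ln2 / t½ = 0.693147 / 7.35 = 0.09431 h⁻¹
Fraction remaining after one interval: r = e^(−kτ) = e^(−0.09431 × 13.5) = 0.2799
Before dose 4, 3 doses have been given (aged 1τ, 2τ, 3τ).
C_trough = C₀ × (r + r² + … + r^3) = C₀ × r(1−r^3)/(1−r)
        = 26.35 × 0.2799 × (1 − 0.02193) / (1 − 0.2799) = 10.02 mg/L

10.0 mg/L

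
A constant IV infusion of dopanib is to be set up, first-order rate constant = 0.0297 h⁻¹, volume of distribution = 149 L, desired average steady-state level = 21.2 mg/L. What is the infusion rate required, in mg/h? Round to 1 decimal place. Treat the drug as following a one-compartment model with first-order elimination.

CL = k × Vd = 0.02970 × 149 = 4.425 L/h
At steady state, infusion rate R₀ = Css × CL = 21.2 × 4.425 = 93.81 mg/h

93.8 mg/h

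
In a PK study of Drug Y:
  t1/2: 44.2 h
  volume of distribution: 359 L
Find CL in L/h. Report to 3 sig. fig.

5.63 L/h

k = ln2 / t½ = 0.693147 / 44.2 = 0.01568 h⁻¹
CL = k × Vd = 0.01568 × 359 = 5.629 L/h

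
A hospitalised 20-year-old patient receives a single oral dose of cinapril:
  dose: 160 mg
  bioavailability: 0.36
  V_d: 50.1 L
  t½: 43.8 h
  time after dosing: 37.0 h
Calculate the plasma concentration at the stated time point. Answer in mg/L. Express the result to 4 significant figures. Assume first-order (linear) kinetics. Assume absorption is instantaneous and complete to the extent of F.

0.6402 mg/L

Amount reaching circulation = F × Dose = 0.36 × 160.0 = 57.60 mg
C₀ = F·Dose / Vd = 57.60 / 50.1 = 1.150 mg/L
k = ln2 / t½ = 0.693147 / 43.8 = 0.01583 h⁻¹
C = C₀ · e^(−k·t) = 1.150 × e^(−0.01583 × 37.0)
  = 1.150 × 0.5567 = 0.6402 mg/L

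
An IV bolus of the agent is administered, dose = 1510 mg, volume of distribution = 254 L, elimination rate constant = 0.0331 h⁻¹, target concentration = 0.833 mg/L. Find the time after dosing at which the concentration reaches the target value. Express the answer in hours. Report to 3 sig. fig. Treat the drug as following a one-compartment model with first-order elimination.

C₀ = Dose / Vd = 1510 / 254 = 5.945 mg/L
t = ln(C₀ / C) / k = ln(5.945 / 0.833) / 0.03310
  = ln(7.137) / 0.03310 = 1.965 / 0.03310 = 59.37 h

59.4 h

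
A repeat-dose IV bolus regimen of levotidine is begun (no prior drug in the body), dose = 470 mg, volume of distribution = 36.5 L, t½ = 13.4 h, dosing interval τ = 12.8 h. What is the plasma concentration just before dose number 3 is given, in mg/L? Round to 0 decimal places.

C₀ per dose = Dose / Vd = 470 / 36.5 = 12.88 mg/L
k = ln2 / t½ = 0.693147 / 13.4 = 0.05173 h⁻¹
Fraction remaining after one interval: r = e^(−kτ) = e^(−0.05173 × 12.8) = 0.5157
Before dose 3, 2 doses have been given (aged 1τ, 2τ).
C_trough = C₀ × (r + r²) = 12.88 × (0.5157 + 0.2659) = 10.07 mg/L

10 mg/L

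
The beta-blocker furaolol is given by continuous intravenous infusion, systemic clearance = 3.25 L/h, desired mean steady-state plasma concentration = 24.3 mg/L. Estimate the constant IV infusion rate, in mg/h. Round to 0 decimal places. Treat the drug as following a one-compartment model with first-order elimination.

79 mg/h

At steady state, infusion rate R₀ = Css × CL = 24.3 × 3.250 = 78.98 mg/h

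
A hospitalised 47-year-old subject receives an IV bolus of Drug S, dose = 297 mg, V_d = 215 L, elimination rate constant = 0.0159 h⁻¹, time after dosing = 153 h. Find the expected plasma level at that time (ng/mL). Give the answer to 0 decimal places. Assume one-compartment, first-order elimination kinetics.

C₀ = Dose / Vd = 297.0 / 215 = 1.381 mg/L
C = C₀ · e^(−k·t) = 1.381 × e^(−0.01590 × 153)
  = 1.381 × 0.08780 = 0.1213 mg/L
Convert: 0.1213 mg/L × 1000 = 121.3 ng/mL

121 ng/mL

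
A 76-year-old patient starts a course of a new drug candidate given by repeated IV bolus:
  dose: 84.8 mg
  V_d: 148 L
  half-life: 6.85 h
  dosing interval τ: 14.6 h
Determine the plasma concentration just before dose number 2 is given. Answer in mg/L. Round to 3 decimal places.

C₀ per dose = Dose / Vd = 84.8 / 148 = 0.5730 mg/L
k = ln2 / t½ = 0.693147 / 6.85 = 0.1012 h⁻¹
Fraction remaining after one interval: r = e^(−kτ) = e^(−0.1012 × 14.6) = 0.2282
Before dose 2, 1 dose has been given (aged 1τ).
C_trough = C₀ × r = 0.5730 × 0.2282 = 0.1308 mg/L

0.131 mg/L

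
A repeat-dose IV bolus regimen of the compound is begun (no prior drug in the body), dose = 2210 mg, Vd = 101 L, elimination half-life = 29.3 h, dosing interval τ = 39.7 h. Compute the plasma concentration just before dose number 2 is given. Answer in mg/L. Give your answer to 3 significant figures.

8.55 mg/L

C₀ per dose = Dose / Vd = 2210 / 101 = 21.88 mg/L
k = ln2 / t½ = 0.693147 / 29.3 = 0.02366 h⁻¹
Fraction remaining after one interval: r = e^(−kτ) = e^(−0.02366 × 39.7) = 0.3909
Before dose 2, 1 dose has been given (aged 1τ).
C_trough = C₀ × r = 21.88 × 0.3909 = 8.553 mg/L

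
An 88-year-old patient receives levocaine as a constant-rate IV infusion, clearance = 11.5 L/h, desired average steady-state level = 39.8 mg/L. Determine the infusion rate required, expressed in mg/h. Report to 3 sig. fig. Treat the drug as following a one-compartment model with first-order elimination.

458 mg/h

At steady state, infusion rate R₀ = Css × CL = 39.8 × 11.50 = 457.7 mg/h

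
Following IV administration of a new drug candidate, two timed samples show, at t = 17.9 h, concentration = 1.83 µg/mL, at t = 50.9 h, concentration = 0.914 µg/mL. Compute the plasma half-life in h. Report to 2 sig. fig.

k = ln(C₁/C₂) / (t₂ − t₁) = ln(1.83/0.914) / (50.9 − 17.9)
  = 0.6942 / 33.00 = 0.02104 h⁻¹
t½ = ln2 / k = 0.693147 / 0.02104 = 32.94 h

33 h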